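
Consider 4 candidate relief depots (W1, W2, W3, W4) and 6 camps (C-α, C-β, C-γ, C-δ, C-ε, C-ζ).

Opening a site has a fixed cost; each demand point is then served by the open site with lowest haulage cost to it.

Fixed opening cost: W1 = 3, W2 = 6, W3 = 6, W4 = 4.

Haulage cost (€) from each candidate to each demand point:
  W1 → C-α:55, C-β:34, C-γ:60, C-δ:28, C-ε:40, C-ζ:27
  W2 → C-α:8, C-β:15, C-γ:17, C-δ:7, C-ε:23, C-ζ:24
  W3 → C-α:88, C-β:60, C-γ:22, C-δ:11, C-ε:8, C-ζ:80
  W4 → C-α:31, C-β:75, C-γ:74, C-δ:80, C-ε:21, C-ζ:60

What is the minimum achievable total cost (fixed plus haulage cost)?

91

Open {W2, W3}: assign each demand point to its cheapest open site.
  C-α→W2 8, C-β→W2 15, C-γ→W2 17, C-δ→W2 7, C-ε→W3 8, C-ζ→W2 24
  haulage cost 79, fixed 12 → total 91.
Compare {W1, W2, W3}: haulage cost 79 + fixed 15 = 94.
Compare {W2, W3, W4}: haulage cost 79 + fixed 16 = 95.
Compare {W1, W2, W3, W4}: haulage cost 79 + fixed 19 = 98.
All other subsets cost ≥ 94. Minimum total cost: 91.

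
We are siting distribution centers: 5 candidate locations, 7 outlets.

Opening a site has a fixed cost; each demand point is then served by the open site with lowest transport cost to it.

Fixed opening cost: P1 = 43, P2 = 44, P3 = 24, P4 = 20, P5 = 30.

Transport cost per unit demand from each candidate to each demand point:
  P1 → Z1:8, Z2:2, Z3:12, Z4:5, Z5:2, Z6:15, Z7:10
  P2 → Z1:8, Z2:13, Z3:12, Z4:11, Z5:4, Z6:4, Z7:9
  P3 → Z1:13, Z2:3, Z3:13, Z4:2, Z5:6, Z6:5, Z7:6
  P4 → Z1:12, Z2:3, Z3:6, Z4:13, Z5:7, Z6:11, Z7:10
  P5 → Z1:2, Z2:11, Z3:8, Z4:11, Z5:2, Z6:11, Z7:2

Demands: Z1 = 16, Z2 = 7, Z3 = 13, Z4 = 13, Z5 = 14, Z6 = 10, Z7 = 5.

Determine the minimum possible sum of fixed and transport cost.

319

Open {P3, P4, P5}: assign each demand point to its cheapest open site.
  Z1→P5 16×2=32, Z2→P3 7×3=21, Z3→P4 13×6=78, Z4→P3 13×2=26, Z5→P5 14×2=28, Z6→P3 10×5=50, Z7→P5 5×2=10
  transport cost 245, fixed 74 → total 319.
Compare {P3, P5}: transport cost 271 + fixed 54 = 325.
Compare {P2, P3, P4, P5}: transport cost 235 + fixed 118 = 353.
Compare {P1, P3, P4, P5}: transport cost 238 + fixed 117 = 355.
All other subsets cost ≥ 325. Minimum total cost: 319.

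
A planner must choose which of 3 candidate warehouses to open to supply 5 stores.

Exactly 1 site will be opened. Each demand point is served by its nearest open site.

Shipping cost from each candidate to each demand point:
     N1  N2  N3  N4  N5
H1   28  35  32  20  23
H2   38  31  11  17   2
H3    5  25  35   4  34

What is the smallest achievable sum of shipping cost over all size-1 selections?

99

Open {H2}.
  N1→H2 38, N2→H2 31, N3→H2 11, N4→H2 17, N5→H2 2  ⇒ total 99.
Compare {H3}: total 103.
Compare {H1}: total 138.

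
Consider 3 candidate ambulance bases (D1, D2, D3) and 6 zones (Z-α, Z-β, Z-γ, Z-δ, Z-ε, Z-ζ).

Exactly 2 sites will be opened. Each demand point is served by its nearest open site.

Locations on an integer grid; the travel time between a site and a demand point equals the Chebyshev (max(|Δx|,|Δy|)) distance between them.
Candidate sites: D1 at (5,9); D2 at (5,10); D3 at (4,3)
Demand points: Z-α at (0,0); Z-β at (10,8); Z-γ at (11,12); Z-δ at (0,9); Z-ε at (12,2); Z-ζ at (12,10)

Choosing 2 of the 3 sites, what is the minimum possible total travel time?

34

Open {D1, D3}.
  Z-α→D3 4, Z-β→D1 5, Z-γ→D1 6, Z-δ→D1 5, Z-ε→D1 7, Z-ζ→D1 7  ⇒ total 34.
Compare {D2, D3}: total 35.
Compare {D1, D2}: total 39.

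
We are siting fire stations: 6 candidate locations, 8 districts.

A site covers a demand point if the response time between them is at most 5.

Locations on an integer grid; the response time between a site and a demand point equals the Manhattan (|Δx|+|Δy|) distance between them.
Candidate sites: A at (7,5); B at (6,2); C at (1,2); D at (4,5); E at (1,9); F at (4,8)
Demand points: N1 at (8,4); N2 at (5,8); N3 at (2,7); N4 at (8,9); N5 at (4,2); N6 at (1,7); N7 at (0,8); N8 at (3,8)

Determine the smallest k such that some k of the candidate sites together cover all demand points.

Coverage sets (demand points within 5 of each site):
  A: {N1, N2, N4}
  B: {N1, N5}
  C: {N5, N6}
  D: {N1, N2, N3, N5, N6, N8}
  E: {N2, N3, N6, N7, N8}
  F: {N2, N3, N4, N6, N7, N8}
No single site covers all 8 demand points.
But {B, F} covers everything, so the minimum is 2.

2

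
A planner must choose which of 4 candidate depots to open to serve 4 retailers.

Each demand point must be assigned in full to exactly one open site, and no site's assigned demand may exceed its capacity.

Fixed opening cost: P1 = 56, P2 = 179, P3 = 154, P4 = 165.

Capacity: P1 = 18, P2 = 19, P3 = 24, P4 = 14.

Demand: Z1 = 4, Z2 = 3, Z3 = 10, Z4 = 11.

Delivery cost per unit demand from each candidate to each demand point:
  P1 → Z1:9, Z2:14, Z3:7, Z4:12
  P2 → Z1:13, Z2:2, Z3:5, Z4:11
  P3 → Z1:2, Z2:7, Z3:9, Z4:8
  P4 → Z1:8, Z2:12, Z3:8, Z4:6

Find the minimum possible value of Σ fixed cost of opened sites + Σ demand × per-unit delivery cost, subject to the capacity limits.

397

Open {P1, P3}; cheapest assignment that respects the capacities:
  P1 (cap 18, load 10): Z3 — cost 10×7 = 70
  P3 (cap 24, load 18): Z1, Z2, Z4 — cost 4×2 + 3×7 + 11×8 = 117
  Shipping 187, fixed 210 → total 397.
  Any other capacity-feasible assignment to {P1, P3} ships for at least 187.
Compare {P1, P4}: its best feasible assignment gives total 429.
Compare {P1, P2}: its best feasible assignment gives total 459.
Every other set of open sites that can feasibly serve all demand totals ≥ 429 even under its best assignment. Minimum: 397.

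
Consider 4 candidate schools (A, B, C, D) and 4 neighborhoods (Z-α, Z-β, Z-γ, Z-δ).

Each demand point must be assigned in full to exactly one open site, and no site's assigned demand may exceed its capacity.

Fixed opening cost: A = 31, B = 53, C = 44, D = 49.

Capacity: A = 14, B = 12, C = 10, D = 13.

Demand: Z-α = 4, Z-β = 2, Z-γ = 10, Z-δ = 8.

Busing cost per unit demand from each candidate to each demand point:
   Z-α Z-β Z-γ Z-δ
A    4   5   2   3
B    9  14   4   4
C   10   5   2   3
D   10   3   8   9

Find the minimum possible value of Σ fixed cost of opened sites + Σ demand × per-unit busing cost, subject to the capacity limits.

145

Open {A, C}; cheapest assignment that respects the capacities:
  A (cap 14, load 14): Z-α, Z-γ — cost 4×4 + 10×2 = 36
  C (cap 10, load 10): Z-β, Z-δ — cost 2×5 + 8×3 = 34
  Shipping 70, fixed 75 → total 145.
  Any other capacity-feasible assignment to {A, C} ships for at least 70.
Compare {A, B}: its best feasible assignment gives total 174.
Compare {A, C, D}: its best feasible assignment gives total 190.
Every other set of open sites that can feasibly serve all demand totals ≥ 174 even under its best assignment. Minimum: 145.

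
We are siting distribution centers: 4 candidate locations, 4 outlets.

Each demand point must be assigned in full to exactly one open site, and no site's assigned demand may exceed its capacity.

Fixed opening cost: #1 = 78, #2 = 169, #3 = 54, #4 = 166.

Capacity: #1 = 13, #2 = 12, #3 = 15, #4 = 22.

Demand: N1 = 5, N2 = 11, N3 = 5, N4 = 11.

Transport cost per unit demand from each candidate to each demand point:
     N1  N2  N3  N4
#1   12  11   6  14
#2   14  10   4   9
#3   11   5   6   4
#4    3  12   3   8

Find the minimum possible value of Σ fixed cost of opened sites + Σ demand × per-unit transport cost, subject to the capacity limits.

Open {#3, #4}; cheapest assignment that respects the capacities:
  #3 (cap 15, load 11): N2 — cost 11×5 = 55
  #4 (cap 22, load 21): N1, N3, N4 — cost 5×3 + 5×3 + 11×8 = 118
  Shipping 173, fixed 220 → total 393.
  Any other capacity-feasible assignment to {#3, #4} ships for at least 173.
Compare {#1, #3, #4}: its best feasible assignment gives total 471.
Compare {#1, #4}: its best feasible assignment gives total 483.
Every other set of open sites that can feasibly serve all demand totals ≥ 471 even under its best assignment. Minimum: 393.

393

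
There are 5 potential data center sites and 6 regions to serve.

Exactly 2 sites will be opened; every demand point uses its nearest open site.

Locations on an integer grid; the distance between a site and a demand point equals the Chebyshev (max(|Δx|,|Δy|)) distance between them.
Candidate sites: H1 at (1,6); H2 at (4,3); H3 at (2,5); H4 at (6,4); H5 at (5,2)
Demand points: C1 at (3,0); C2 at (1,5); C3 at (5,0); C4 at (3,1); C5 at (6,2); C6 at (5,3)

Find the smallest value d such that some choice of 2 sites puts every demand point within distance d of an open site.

2

Open {H1, H5}.
  Farthest demand point is C1 at distance 2 (to H5); all others are ≤ 2.
With {H3, H5} the worst case is 2.
With {H1, H2} the worst case is 3.
No size-2 selection achieves below 2.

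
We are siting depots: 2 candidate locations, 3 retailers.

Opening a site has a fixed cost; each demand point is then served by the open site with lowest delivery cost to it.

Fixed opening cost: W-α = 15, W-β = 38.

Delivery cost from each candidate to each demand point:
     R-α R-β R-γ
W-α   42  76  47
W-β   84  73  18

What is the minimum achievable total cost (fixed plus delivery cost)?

Open {W-α}: assign each demand point to its cheapest open site.
  R-α→W-α 42, R-β→W-α 76, R-γ→W-α 47
  delivery cost 165, fixed 15 → total 180.
Compare {W-α, W-β}: delivery cost 133 + fixed 53 = 186.
Compare {W-β}: delivery cost 175 + fixed 38 = 213.

180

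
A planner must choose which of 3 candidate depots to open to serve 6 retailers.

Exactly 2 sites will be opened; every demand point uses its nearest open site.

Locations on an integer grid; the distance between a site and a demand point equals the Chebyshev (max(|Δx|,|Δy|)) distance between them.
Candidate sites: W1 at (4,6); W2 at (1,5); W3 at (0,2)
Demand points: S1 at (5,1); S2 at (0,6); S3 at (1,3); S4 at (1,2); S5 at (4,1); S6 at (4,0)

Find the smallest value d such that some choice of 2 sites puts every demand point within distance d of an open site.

4

Open {W2, W3}.
  Farthest demand point is S1 at distance 4 (to W2); all others are ≤ 4.
With {W1, W2} the worst case is 5.
With {W1, W3} the worst case is 5.
No size-2 selection achieves below 4.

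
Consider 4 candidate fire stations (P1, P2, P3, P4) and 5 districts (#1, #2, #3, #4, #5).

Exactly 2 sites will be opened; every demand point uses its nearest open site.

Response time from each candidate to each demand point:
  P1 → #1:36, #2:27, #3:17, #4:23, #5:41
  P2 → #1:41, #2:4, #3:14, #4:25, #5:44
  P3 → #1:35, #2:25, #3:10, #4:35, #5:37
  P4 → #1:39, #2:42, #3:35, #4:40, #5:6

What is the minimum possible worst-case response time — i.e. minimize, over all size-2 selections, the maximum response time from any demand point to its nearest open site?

Open {P3, P4}.
  Farthest demand point is #1 at response time 35 (to P3); all others are ≤ 35.
With {P1, P4} the worst case is 36.
With {P1, P3} the worst case is 37.
No size-2 selection achieves below 35.

35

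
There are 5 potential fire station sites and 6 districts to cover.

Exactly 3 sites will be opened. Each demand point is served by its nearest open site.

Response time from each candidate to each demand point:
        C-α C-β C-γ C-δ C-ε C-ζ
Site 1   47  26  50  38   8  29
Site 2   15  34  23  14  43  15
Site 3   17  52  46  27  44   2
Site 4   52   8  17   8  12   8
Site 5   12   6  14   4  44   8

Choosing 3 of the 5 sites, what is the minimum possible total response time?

Open {Site 1, Site 3, Site 5}.
  C-α→Site 5 12, C-β→Site 5 6, C-γ→Site 5 14, C-δ→Site 5 4, C-ε→Site 1 8, C-ζ→Site 3 2  ⇒ total 46.
Compare {Site 3, Site 4, Site 5}: total 50.
Compare {Site 1, Site 2, Site 5}: total 52.
No size-3 selection does better; minimum is 46.

46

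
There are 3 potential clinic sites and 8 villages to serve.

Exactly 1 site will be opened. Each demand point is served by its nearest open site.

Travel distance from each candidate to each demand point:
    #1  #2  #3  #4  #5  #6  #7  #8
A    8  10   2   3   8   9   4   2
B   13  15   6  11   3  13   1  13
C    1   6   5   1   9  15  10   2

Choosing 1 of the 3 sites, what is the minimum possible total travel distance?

46

Open {A}.
  #1→A 8, #2→A 10, #3→A 2, #4→A 3, #5→A 8, #6→A 9, #7→A 4, #8→A 2  ⇒ total 46.
Compare {C}: total 49.
Compare {B}: total 75.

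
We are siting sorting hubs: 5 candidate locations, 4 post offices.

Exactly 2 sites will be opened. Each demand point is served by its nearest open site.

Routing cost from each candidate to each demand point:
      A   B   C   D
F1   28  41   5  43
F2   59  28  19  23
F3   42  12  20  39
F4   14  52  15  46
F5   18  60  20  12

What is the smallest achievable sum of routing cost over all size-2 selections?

62

Open {F3, F5}.
  A→F5 18, B→F3 12, C→F3 20, D→F5 12  ⇒ total 62.
Compare {F1, F5}: total 76.
Compare {F2, F5}: total 77.
No size-2 selection does better; minimum is 62.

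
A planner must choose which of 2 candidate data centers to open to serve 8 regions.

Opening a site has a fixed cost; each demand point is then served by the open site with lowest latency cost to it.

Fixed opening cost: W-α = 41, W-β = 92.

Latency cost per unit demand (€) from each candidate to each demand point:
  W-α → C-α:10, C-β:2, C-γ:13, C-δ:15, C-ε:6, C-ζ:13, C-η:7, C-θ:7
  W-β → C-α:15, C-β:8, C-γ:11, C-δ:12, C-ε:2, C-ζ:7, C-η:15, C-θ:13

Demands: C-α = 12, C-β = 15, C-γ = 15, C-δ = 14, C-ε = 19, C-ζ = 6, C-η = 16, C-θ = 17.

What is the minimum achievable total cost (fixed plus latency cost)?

927

Open {W-α, W-β}: assign each demand point to its cheapest open site.
  C-α→W-α 12×10=120, C-β→W-α 15×2=30, C-γ→W-β 15×11=165, C-δ→W-β 14×12=168, C-ε→W-β 19×2=38, C-ζ→W-β 6×7=42, C-η→W-α 16×7=112, C-θ→W-α 17×7=119
  latency cost 794, fixed 133 → total 927.
Compare {W-α}: latency cost 978 + fixed 41 = 1019.
Compare {W-β}: latency cost 1174 + fixed 92 = 1266.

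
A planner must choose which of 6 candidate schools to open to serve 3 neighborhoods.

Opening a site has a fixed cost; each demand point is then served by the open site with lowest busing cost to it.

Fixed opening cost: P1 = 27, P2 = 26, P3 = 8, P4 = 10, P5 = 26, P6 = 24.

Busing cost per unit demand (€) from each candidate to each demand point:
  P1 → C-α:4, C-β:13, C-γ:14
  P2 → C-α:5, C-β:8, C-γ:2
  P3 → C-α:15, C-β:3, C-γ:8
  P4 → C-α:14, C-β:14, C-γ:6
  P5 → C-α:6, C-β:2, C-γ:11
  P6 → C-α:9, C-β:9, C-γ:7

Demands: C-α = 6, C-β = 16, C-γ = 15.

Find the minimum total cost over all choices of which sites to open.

Open {P2, P3}: assign each demand point to its cheapest open site.
  C-α→P2 6×5=30, C-β→P3 16×3=48, C-γ→P2 15×2=30
  busing cost 108, fixed 34 → total 142.
Compare {P2, P5}: busing cost 92 + fixed 52 = 144.
Compare {P2, P3, P4}: busing cost 108 + fixed 44 = 152.
Compare {P2, P3, P5}: busing cost 92 + fixed 60 = 152.
All other subsets cost ≥ 144. Minimum total cost: 142.

142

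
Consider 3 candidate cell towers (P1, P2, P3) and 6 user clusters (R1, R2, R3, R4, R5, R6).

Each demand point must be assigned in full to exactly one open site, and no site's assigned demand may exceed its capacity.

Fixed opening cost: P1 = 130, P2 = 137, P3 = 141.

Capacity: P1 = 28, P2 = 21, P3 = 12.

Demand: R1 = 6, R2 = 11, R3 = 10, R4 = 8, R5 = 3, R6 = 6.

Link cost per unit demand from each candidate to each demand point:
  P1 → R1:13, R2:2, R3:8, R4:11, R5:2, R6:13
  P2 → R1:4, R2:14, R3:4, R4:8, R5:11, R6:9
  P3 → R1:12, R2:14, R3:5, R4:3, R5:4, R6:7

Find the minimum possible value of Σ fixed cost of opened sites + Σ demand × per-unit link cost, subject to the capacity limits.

517

Open {P1, P2}; cheapest assignment that respects the capacities:
  P1 (cap 28, load 24): R2, R3, R5 — cost 11×2 + 10×8 + 3×2 = 108
  P2 (cap 21, load 20): R1, R4, R6 — cost 6×4 + 8×8 + 6×9 = 142
  Shipping 250, fixed 267 → total 517.
  Any other capacity-feasible assignment to {P1, P2} ships for at least 250.
Compare {P1, P2, P3}: its best feasible assignment gives total 602.
Every other set of open sites that can feasibly serve all demand totals ≥ 602 even under its best assignment. Minimum: 517.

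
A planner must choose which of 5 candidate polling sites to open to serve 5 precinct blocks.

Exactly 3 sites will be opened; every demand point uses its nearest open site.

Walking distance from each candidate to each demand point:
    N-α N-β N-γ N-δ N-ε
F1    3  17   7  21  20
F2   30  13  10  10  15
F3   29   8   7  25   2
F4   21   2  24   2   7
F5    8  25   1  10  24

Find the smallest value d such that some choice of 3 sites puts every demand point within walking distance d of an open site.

Open {F1, F2, F4}.
  Farthest demand point is N-γ at walking distance 7 (to F1); all others are ≤ 7.
With {F1, F3, F4} the worst case is 7.
With {F1, F4, F5} the worst case is 7.
No size-3 selection achieves below 7.

7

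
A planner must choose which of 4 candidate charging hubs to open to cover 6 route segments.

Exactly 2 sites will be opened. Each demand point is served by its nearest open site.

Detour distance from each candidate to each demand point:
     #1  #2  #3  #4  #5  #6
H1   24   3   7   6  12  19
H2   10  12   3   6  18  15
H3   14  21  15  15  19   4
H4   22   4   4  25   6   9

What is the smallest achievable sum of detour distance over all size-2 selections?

Open {H2, H4}.
  #1→H2 10, #2→H4 4, #3→H2 3, #4→H2 6, #5→H4 6, #6→H4 9  ⇒ total 38.
Compare {H1, H3}: total 46.
Compare {H3, H4}: total 47.
No size-2 selection does better; minimum is 38.

38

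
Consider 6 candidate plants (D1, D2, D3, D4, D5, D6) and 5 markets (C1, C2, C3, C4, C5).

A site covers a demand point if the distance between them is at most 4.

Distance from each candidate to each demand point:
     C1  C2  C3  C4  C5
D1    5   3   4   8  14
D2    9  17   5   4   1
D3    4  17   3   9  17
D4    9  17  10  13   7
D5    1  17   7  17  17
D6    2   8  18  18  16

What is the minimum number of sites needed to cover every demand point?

3

Coverage sets (demand points within 4 of each site):
  D1: {C2, C3}
  D2: {C4, C5}
  D3: {C1, C3}
  D4: {}
  D5: {C1}
  D6: {C1}
No 2 sites suffice: every size-2 union leaves at least one demand point uncovered.
But {D1, D2, D3} covers everything, so the minimum is 3.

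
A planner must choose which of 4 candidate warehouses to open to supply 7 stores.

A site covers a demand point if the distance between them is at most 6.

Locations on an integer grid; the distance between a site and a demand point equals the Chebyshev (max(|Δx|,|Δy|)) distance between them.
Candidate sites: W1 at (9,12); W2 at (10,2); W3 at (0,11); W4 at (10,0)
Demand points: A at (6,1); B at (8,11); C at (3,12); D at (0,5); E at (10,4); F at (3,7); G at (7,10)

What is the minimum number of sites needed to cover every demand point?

Coverage sets (demand points within 6 of each site):
  W1: {B, C, F, G}
  W2: {A, E}
  W3: {C, D, F}
  W4: {A, E}
No 2 sites suffice: every size-2 union leaves at least one demand point uncovered.
But {W1, W2, W3} covers everything, so the minimum is 3.

3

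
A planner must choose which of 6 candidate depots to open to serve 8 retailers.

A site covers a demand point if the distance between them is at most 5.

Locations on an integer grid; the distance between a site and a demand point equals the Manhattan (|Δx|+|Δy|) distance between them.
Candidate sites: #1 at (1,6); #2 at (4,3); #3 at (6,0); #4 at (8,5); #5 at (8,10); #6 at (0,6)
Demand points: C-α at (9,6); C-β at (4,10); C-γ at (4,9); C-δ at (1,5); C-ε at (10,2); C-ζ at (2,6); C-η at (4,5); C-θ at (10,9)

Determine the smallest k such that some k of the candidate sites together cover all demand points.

Coverage sets (demand points within 5 of each site):
  #1: {C-δ, C-ζ, C-η}
  #2: {C-δ, C-ζ, C-η}
  #3: {}
  #4: {C-α, C-ε, C-η}
  #5: {C-α, C-β, C-γ, C-θ}
  #6: {C-δ, C-ζ, C-η}
No 2 sites suffice: every size-2 union leaves at least one demand point uncovered.
But {#1, #4, #5} covers everything, so the minimum is 3.

3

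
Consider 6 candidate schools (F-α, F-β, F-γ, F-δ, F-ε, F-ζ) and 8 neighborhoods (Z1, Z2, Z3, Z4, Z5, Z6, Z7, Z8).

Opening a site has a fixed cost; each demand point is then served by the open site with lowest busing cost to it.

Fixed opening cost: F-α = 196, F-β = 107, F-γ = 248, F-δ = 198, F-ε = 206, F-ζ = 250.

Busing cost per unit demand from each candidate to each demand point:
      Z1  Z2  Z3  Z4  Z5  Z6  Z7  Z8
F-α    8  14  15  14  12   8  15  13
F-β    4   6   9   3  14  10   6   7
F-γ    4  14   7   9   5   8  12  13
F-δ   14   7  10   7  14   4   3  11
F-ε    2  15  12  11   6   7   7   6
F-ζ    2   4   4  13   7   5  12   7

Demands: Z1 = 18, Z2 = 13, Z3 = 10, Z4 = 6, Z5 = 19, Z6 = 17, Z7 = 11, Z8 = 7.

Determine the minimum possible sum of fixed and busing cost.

836

Open {F-β, F-ζ}: assign each demand point to its cheapest open site.
  Z1→F-ζ 18×2=36, Z2→F-ζ 13×4=52, Z3→F-ζ 10×4=40, Z4→F-β 6×3=18, Z5→F-ζ 19×7=133, Z6→F-ζ 17×5=85, Z7→F-β 11×6=66, Z8→F-β 7×7=49
  busing cost 479, fixed 357 → total 836.
Compare {F-ζ}: busing cost 605 + fixed 250 = 855.
Compare {F-β, F-ε}: busing cost 563 + fixed 313 = 876.
Compare {F-δ, F-ζ}: busing cost 453 + fixed 448 = 901.
All other subsets cost ≥ 855. Minimum total cost: 836.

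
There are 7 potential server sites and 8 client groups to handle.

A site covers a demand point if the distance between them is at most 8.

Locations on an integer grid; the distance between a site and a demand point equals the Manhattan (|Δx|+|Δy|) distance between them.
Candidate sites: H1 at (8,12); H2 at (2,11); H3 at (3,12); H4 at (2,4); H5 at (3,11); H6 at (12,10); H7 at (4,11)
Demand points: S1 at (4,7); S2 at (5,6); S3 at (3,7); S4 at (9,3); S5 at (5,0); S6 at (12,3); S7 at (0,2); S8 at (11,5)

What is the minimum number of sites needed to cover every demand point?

2

Coverage sets (demand points within 8 of each site):
  H1: {}
  H2: {S1, S2, S3}
  H3: {S1, S2, S3}
  H4: {S1, S2, S3, S4, S5, S7}
  H5: {S1, S2, S3}
  H6: {S6, S8}
  H7: {S1, S2, S3}
No single site covers all 8 demand points.
But {H4, H6} covers everything, so the minimum is 2.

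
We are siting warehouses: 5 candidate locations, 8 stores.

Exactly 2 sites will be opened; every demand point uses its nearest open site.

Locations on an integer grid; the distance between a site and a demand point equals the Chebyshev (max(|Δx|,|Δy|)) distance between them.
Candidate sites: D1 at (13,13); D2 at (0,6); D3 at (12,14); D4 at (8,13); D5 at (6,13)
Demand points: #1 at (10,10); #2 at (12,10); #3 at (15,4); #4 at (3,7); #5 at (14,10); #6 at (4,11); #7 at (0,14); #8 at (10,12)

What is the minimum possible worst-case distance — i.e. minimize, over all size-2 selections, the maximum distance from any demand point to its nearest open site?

9

Open {D1, D2}.
  Farthest demand point is #3 at distance 9 (to D1); all others are ≤ 9.
With {D1, D4} the worst case is 9.
With {D1, D5} the worst case is 9.
No size-2 selection achieves below 9.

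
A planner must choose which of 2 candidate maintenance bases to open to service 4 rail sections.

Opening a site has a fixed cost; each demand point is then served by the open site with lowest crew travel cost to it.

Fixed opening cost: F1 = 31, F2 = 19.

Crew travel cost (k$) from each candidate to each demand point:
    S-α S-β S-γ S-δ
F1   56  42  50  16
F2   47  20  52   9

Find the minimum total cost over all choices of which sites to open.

147

Open {F2}: assign each demand point to its cheapest open site.
  S-α→F2 47, S-β→F2 20, S-γ→F2 52, S-δ→F2 9
  crew travel cost 128, fixed 19 → total 147.
Compare {F1, F2}: crew travel cost 126 + fixed 50 = 176.
Compare {F1}: crew travel cost 164 + fixed 31 = 195.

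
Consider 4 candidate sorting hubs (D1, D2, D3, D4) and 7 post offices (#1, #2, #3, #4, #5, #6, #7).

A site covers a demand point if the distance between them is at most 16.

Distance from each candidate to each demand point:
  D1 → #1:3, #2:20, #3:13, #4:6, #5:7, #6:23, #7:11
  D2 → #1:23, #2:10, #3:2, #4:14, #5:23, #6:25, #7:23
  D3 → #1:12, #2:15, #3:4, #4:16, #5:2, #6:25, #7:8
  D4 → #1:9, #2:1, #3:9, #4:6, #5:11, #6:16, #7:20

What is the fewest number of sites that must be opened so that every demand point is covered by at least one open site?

Coverage sets (demand points within 16 of each site):
  D1: {#1, #3, #4, #5, #7}
  D2: {#2, #3, #4}
  D3: {#1, #2, #3, #4, #5, #7}
  D4: {#1, #2, #3, #4, #5, #6}
No single site covers all 7 demand points.
But {D1, D4} covers everything, so the minimum is 2.

2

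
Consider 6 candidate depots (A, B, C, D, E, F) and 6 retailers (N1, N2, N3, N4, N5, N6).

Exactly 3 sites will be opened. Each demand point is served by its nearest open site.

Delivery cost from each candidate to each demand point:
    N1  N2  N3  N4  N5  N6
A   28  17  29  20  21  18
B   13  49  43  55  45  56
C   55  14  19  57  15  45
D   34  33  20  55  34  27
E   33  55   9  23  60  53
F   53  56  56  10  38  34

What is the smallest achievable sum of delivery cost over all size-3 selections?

Open {A, B, E}.
  N1→B 13, N2→A 17, N3→E 9, N4→A 20, N5→A 21, N6→A 18  ⇒ total 98.
Compare {A, B, C}: total 99.
Compare {A, E, F}: total 103.
No size-3 selection does better; minimum is 98.

98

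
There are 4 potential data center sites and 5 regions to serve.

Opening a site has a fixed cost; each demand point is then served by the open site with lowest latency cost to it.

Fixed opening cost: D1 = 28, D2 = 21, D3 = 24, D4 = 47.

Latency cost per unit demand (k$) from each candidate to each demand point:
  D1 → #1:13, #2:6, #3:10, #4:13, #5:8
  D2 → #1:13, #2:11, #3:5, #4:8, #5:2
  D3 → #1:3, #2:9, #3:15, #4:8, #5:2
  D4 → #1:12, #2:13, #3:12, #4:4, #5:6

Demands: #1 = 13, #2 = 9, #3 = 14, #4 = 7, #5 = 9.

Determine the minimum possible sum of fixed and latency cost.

Open {D2, D3}: assign each demand point to its cheapest open site.
  #1→D3 13×3=39, #2→D3 9×9=81, #3→D2 14×5=70, #4→D2 7×8=56, #5→D2 9×2=18
  latency cost 264, fixed 45 → total 309.
Compare {D1, D2, D3}: latency cost 237 + fixed 73 = 310.
Compare {D2, D3, D4}: latency cost 236 + fixed 92 = 328.
Compare {D1, D2, D3, D4}: latency cost 209 + fixed 120 = 329.
All other subsets cost ≥ 310. Minimum total cost: 309.

309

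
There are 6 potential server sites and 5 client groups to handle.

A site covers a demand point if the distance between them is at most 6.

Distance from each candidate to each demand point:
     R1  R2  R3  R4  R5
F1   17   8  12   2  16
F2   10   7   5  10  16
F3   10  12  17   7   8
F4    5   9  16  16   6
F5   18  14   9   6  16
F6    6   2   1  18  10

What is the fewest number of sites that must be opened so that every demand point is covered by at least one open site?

3

Coverage sets (demand points within 6 of each site):
  F1: {R4}
  F2: {R3}
  F3: {}
  F4: {R1, R5}
  F5: {R4}
  F6: {R1, R2, R3}
No 2 sites suffice: every size-2 union leaves at least one demand point uncovered.
But {F1, F4, F6} covers everything, so the minimum is 3.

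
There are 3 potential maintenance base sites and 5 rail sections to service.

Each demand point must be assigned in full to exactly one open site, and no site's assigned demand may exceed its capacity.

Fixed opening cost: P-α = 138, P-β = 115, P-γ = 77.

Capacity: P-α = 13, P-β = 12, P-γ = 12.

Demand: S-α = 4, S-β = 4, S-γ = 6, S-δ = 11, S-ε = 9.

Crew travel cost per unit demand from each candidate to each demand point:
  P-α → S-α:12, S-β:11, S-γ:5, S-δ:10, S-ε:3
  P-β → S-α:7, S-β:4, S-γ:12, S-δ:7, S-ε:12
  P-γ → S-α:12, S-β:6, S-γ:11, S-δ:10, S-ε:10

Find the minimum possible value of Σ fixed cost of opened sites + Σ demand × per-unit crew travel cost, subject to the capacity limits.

572

Open {P-α, P-β, P-γ}; cheapest assignment that respects the capacities:
  P-α (cap 13, load 13): S-α, S-ε — cost 4×12 + 9×3 = 75
  P-β (cap 12, load 11): S-δ — cost 11×7 = 77
  P-γ (cap 12, load 10): S-β, S-γ — cost 4×6 + 6×11 = 90
  Shipping 242, fixed 330 → total 572.
  Any other capacity-feasible assignment to {P-α, P-β, P-γ} ships for at least 242.
Total demand is 34 and no other set of sites has combined capacity ≥ 34, so {P-α, P-β, P-γ} is the only feasible choice of open sites. Minimum: 572.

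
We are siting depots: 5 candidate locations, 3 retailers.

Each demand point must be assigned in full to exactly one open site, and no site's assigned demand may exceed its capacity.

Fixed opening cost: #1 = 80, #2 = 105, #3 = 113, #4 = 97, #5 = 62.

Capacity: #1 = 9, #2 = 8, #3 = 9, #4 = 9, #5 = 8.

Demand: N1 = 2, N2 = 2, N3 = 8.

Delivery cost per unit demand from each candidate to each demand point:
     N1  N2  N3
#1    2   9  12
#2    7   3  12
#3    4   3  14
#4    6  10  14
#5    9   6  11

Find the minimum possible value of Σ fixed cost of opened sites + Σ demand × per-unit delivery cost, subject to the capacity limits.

Open {#1, #5}; cheapest assignment that respects the capacities:
  #1 (cap 9, load 4): N1, N2 — cost 2×2 + 2×9 = 22
  #5 (cap 8, load 8): N3 — cost 8×11 = 88
  Shipping 110, fixed 142 → total 252.
  Any other capacity-feasible assignment to {#1, #5} ships for at least 110.
Compare {#2, #5}: its best feasible assignment gives total 275.
Compare {#3, #5}: its best feasible assignment gives total 277.
Every other set of open sites that can feasibly serve all demand totals ≥ 275 even under its best assignment. Minimum: 252.

252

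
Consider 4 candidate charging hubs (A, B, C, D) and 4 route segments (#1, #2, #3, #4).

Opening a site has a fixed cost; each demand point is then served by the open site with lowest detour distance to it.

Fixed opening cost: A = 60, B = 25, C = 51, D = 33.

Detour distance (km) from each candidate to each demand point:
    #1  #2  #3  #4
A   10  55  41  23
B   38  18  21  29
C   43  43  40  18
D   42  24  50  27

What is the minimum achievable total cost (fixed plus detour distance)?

131

Open {B}: assign each demand point to its cheapest open site.
  #1→B 38, #2→B 18, #3→B 21, #4→B 29
  detour distance 106, fixed 25 → total 131.
Compare {A, B}: detour distance 72 + fixed 85 = 157.
Compare {B, D}: detour distance 104 + fixed 58 = 162.
Compare {B, C}: detour distance 95 + fixed 76 = 171.
All other subsets cost ≥ 157. Minimum total cost: 131.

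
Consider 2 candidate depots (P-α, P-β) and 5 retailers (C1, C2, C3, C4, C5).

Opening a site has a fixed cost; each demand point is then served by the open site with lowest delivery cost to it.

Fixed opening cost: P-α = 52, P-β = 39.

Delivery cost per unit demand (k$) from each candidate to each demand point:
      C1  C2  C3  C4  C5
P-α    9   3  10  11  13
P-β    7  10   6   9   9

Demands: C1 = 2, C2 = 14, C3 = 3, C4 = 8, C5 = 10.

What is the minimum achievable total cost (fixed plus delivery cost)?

327

Open {P-α, P-β}: assign each demand point to its cheapest open site.
  C1→P-β 2×7=14, C2→P-α 14×3=42, C3→P-β 3×6=18, C4→P-β 8×9=72, C5→P-β 10×9=90
  delivery cost 236, fixed 91 → total 327.
Compare {P-α}: delivery cost 308 + fixed 52 = 360.
Compare {P-β}: delivery cost 334 + fixed 39 = 373.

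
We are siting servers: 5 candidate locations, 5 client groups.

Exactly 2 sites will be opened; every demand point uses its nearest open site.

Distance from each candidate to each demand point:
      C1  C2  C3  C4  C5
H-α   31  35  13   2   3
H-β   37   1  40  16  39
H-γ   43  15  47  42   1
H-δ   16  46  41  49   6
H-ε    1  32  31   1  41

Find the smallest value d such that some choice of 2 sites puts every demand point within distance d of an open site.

31

Open {H-α, H-β}.
  Farthest demand point is C1 at distance 31 (to H-α); all others are ≤ 31.
With {H-α, H-γ} the worst case is 31.
With {H-γ, H-ε} the worst case is 31.
No size-2 selection achieves below 31.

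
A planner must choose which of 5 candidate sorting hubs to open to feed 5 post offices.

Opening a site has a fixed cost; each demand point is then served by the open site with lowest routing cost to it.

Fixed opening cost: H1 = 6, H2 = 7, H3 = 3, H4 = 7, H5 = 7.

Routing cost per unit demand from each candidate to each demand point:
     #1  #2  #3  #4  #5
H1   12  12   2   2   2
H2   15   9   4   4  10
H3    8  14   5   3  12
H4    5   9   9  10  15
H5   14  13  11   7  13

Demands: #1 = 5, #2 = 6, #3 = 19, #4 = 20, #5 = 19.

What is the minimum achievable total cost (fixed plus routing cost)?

208

Open {H1, H4}: assign each demand point to its cheapest open site.
  #1→H4 5×5=25, #2→H4 6×9=54, #3→H1 19×2=38, #4→H1 20×2=40, #5→H1 19×2=38
  routing cost 195, fixed 13 → total 208.
Compare {H1, H3, H4}: routing cost 195 + fixed 16 = 211.
Compare {H1, H2, H4}: routing cost 195 + fixed 20 = 215.
Compare {H1, H4, H5}: routing cost 195 + fixed 20 = 215.
All other subsets cost ≥ 211. Minimum total cost: 208.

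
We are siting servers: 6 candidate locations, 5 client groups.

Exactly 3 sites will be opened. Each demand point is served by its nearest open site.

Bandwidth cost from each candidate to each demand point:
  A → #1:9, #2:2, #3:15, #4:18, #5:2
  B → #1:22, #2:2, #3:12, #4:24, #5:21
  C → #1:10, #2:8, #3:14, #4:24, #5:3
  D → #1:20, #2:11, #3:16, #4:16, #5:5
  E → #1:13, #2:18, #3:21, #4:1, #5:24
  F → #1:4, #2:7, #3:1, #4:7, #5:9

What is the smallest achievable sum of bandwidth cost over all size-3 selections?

10

Open {A, E, F}.
  #1→F 4, #2→A 2, #3→F 1, #4→E 1, #5→A 2  ⇒ total 10.
Compare {A, B, F}: total 16.
Compare {A, C, F}: total 16.
No size-3 selection does better; minimum is 10.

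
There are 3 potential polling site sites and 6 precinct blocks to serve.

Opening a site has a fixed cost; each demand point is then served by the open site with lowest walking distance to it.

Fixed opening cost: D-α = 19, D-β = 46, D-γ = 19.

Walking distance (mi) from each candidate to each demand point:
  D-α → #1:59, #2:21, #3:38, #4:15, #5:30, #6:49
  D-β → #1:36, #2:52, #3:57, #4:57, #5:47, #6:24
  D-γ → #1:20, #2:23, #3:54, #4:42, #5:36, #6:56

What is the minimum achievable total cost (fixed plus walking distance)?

211

Open {D-α, D-γ}: assign each demand point to its cheapest open site.
  #1→D-γ 20, #2→D-α 21, #3→D-α 38, #4→D-α 15, #5→D-α 30, #6→D-α 49
  walking distance 173, fixed 38 → total 211.
Compare {D-α, D-β}: walking distance 164 + fixed 65 = 229.
Compare {D-α}: walking distance 212 + fixed 19 = 231.
Compare {D-α, D-β, D-γ}: walking distance 148 + fixed 84 = 232.
All other subsets cost ≥ 229. Minimum total cost: 211.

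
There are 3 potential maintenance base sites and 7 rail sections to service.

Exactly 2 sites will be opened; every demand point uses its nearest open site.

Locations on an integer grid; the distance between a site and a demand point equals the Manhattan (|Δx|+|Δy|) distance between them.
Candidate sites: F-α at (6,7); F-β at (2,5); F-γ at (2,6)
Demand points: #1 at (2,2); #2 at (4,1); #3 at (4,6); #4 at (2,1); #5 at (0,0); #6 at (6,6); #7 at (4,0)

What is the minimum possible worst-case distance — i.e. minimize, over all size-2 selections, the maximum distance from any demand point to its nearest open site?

7

Open {F-α, F-β}.
  Farthest demand point is #5 at distance 7 (to F-β); all others are ≤ 7.
With {F-β, F-γ} the worst case is 7.
With {F-α, F-γ} the worst case is 8.
No size-2 selection achieves below 7.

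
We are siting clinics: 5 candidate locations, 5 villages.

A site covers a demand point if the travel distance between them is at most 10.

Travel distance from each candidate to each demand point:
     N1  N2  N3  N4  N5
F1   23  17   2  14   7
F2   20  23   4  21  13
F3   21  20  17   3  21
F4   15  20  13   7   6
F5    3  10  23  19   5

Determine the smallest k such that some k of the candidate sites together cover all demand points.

3

Coverage sets (demand points within 10 of each site):
  F1: {N3, N5}
  F2: {N3}
  F3: {N4}
  F4: {N4, N5}
  F5: {N1, N2, N5}
No 2 sites suffice: every size-2 union leaves at least one demand point uncovered.
But {F1, F3, F5} covers everything, so the minimum is 3.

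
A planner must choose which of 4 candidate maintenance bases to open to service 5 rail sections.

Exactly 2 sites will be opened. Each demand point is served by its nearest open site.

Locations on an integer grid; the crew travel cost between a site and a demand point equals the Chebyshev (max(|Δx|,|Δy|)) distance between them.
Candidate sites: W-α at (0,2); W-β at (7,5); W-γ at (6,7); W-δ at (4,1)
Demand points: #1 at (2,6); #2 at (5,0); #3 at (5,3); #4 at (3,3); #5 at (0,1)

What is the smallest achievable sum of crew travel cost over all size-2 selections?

Open {W-α, W-δ}.
  #1→W-α 4, #2→W-δ 1, #3→W-δ 2, #4→W-δ 2, #5→W-α 1  ⇒ total 10.
Compare {W-γ, W-δ}: total 13.
Compare {W-β, W-δ}: total 14.
No size-2 selection does better; minimum is 10.

10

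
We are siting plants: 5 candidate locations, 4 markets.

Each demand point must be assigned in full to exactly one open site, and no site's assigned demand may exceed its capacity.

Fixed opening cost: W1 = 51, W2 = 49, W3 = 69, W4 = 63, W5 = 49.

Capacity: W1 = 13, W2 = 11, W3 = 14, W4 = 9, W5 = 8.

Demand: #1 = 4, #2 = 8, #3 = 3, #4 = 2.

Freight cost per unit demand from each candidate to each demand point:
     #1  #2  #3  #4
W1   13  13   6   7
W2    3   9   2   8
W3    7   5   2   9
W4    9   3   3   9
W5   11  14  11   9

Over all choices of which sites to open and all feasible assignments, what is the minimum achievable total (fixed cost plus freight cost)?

170

Open {W2, W4}; cheapest assignment that respects the capacities:
  W2 (cap 11, load 9): #1, #3, #4 — cost 4×3 + 3×2 + 2×8 = 34
  W4 (cap 9, load 8): #2 — cost 8×3 = 24
  Shipping 58, fixed 112 → total 170.
  Any other capacity-feasible assignment to {W2, W4} ships for at least 58.
Compare {W2, W3}: its best feasible assignment gives total 192.
Compare {W3, W4}: its best feasible assignment gives total 208.
Every other set of open sites that can feasibly serve all demand totals ≥ 192 even under its best assignment. Minimum: 170.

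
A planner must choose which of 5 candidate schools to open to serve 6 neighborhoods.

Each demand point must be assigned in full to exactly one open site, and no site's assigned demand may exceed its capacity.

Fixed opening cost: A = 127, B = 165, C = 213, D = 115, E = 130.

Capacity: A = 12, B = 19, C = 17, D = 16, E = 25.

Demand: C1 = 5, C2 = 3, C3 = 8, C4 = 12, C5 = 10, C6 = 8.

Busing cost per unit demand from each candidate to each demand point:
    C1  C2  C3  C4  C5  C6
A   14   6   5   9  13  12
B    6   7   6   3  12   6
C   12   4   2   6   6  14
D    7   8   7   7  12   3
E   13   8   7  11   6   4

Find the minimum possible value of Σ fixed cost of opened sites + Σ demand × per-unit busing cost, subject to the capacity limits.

Open {A, B, E}; cheapest assignment that respects the capacities:
  A (cap 12, load 11): C2, C3 — cost 3×6 + 8×5 = 58
  B (cap 19, load 17): C1, C4 — cost 5×6 + 12×3 = 66
  E (cap 25, load 18): C5, C6 — cost 10×6 + 8×4 = 92
  Shipping 216, fixed 422 → total 638.
  Any other capacity-feasible assignment to {A, B, E} ships for at least 216.
Compare {B, D, E}: its best feasible assignment gives total 640.
Compare {A, D, E}: its best feasible assignment gives total 671.
Every other set of open sites that can feasibly serve all demand totals ≥ 640 even under its best assignment. Minimum: 638.

638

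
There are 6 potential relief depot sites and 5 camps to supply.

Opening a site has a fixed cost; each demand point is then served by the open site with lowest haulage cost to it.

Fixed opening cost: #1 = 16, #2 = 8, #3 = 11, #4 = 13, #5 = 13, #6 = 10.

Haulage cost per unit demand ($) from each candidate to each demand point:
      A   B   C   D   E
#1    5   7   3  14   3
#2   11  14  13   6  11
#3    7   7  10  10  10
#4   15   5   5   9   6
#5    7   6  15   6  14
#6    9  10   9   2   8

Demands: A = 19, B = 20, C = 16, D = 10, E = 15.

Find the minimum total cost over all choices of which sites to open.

347

Open {#1, #4, #6}: assign each demand point to its cheapest open site.
  A→#1 19×5=95, B→#4 20×5=100, C→#1 16×3=48, D→#6 10×2=20, E→#1 15×3=45
  haulage cost 308, fixed 39 → total 347.
Compare {#1, #2, #4, #6}: haulage cost 308 + fixed 47 = 355.
Compare {#1, #3, #4, #6}: haulage cost 308 + fixed 50 = 358.
Compare {#1, #4, #5, #6}: haulage cost 308 + fixed 52 = 360.
All other subsets cost ≥ 355. Minimum total cost: 347.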